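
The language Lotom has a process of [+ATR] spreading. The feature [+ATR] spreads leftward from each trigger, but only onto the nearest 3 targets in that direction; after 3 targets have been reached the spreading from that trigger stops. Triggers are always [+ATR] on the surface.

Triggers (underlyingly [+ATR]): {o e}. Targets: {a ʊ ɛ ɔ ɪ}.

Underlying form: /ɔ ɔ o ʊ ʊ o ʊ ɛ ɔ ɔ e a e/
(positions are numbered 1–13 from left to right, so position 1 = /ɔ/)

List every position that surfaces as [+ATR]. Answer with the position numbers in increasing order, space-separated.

1 2 3 4 5 6 8 9 10 11 12 13

From /o/ at 3 leftward: 2 /ɔ/ → [+ATR]; 1 /ɔ/ → [+ATR]; word edge.
From /o/ at 6 leftward: 5 /ʊ/ → [+ATR]; 4 /ʊ/ → [+ATR]; 3 /o/ is itself a trigger — this domain ends here.
From /e/ at 11 leftward: 10 /ɔ/ → [+ATR]; 9 /ɔ/ → [+ATR]; 8 /ɛ/ → [+ATR]; bound reached.
From /e/ at 13 leftward: 12 /a/ → [+ATR]; 11 /e/ is itself a trigger — this domain ends here.
Target with no active source: position 7 stays [-ATR].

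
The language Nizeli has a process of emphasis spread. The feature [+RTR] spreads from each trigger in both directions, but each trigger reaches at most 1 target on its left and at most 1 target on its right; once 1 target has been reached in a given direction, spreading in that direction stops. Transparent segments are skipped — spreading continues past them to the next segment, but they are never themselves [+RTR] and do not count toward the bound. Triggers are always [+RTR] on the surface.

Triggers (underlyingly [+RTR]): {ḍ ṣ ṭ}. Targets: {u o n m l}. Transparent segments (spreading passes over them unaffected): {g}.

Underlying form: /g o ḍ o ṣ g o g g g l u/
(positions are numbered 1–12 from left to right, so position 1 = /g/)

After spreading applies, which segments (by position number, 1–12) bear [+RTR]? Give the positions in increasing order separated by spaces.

From /ḍ/ at 3 rightward: 4 /o/ → [+RTR]; bound reached.
From /ḍ/ at 3 leftward: 2 /o/ → [+RTR]; bound reached.
From /ṣ/ at 5 rightward: 6 /g/ transparent; 7 /o/ → [+RTR]; bound reached.
From /ṣ/ at 5 leftward: 4 /o/ → [+RTR]; bound reached.
Targets with no active source: positions 11 12 stay [-emphatic].

2 3 4 5 7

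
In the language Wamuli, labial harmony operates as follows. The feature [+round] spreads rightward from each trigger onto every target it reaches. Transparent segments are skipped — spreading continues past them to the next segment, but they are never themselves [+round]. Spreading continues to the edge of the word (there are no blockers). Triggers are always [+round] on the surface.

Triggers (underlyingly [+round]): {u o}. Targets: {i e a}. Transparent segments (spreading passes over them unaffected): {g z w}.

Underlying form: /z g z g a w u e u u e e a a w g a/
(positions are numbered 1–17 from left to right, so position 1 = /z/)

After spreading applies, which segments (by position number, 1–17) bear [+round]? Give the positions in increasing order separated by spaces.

From /u/ at 7 rightward: 8 /e/ → [+round]; 9 /u/ is itself a trigger — this domain ends here.
From /u/ at 9 rightward: 10 /u/ is itself a trigger — this domain ends here.
From /u/ at 10 rightward: 11 /e/ → [+round]; 12 /e/ → [+round]; 13 /a/ → [+round]; 14 /a/ → [+round]; 15 /w/ transparent; 16 /g/ transparent; 17 /a/ → [+round]; word edge.
Target with no active source: position 5 stays [-round].

7 8 9 10 11 12 13 14 17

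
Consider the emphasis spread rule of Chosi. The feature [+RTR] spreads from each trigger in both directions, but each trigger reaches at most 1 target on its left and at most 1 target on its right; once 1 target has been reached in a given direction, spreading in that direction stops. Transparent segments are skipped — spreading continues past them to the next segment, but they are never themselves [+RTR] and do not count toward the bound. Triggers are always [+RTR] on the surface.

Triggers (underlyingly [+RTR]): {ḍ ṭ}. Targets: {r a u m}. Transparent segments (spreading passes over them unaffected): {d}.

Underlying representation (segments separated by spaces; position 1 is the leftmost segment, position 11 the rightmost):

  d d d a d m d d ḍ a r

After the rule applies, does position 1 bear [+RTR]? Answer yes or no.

no

From /ḍ/ at 9 rightward: 10 /a/ → [+RTR]; bound reached.
From /ḍ/ at 9 leftward: 8 /d/ transparent; 7 /d/ transparent; 6 /m/ → [+RTR]; bound reached.
Targets with no active source: positions 4 11 stay [-emphatic].
[+RTR] positions on the surface: 6 9 10.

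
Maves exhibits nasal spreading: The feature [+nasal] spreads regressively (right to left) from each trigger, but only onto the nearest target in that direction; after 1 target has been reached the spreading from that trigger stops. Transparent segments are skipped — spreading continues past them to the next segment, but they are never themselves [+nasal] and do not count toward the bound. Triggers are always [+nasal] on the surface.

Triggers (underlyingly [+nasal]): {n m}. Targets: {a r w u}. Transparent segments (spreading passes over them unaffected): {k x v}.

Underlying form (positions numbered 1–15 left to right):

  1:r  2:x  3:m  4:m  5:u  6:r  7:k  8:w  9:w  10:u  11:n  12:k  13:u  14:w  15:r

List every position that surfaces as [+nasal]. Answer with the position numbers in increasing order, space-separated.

From /m/ at 3 leftward: 2 /x/ transparent; 1 /r/ → [+nasal]; bound reached.
From /m/ at 4 leftward: 3 /m/ is itself a trigger — this domain ends here.
From /n/ at 11 leftward: 10 /u/ → [+nasal]; bound reached.
Targets with no active source: positions 5 6 8 9 13 14 15 stay [-nasal].

1 3 4 10 11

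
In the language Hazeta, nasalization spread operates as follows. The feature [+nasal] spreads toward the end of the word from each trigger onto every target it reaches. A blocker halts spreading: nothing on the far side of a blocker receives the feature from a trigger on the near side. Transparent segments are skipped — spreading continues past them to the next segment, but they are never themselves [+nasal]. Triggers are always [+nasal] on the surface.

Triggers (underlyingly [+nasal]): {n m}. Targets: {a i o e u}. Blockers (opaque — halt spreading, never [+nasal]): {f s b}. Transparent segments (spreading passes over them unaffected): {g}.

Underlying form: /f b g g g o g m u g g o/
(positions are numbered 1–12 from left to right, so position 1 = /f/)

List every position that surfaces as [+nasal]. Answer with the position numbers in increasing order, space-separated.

8 9 12

From /m/ at 8 rightward: 9 /u/ → [+nasal]; 10 /g/ transparent; 11 /g/ transparent; 12 /o/ → [+nasal]; word edge.
Target with no active source: position 6 stays [-nasal].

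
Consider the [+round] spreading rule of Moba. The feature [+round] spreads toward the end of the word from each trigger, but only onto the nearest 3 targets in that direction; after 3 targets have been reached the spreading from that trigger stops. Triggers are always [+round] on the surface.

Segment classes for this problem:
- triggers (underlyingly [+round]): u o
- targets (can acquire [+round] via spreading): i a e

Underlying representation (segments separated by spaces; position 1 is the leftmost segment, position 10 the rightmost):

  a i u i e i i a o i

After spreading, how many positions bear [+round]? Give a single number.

From /u/ at 3 rightward: 4 /i/ → [+round]; 5 /e/ → [+round]; 6 /i/ → [+round]; bound reached.
From /o/ at 9 rightward: 10 /i/ → [+round]; word edge.
Targets with no active source: positions 1 2 7 8 stay [-round].
[+round] positions on the surface: 3 4 5 6 9 10.

6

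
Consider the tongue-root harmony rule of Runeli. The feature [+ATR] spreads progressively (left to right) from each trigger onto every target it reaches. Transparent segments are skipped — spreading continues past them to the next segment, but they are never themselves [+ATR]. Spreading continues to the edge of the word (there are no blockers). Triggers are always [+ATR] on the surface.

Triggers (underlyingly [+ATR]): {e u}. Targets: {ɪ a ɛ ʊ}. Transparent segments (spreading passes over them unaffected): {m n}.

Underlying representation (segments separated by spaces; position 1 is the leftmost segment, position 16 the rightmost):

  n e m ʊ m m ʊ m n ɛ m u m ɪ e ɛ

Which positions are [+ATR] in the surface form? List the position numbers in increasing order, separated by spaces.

From /e/ at 2 rightward: 3 /m/ transparent; 4 /ʊ/ → [+ATR]; 5 /m/ transparent; 6 /m/ transparent; 7 /ʊ/ → [+ATR]; 8 /m/ transparent; 9 /n/ transparent; 10 /ɛ/ → [+ATR]; 11 /m/ transparent; 12 /u/ is itself a trigger — this domain ends here.
From /u/ at 12 rightward: 13 /m/ transparent; 14 /ɪ/ → [+ATR]; 15 /e/ is itself a trigger — this domain ends here.
From /e/ at 15 rightward: 16 /ɛ/ → [+ATR]; word edge.

2 4 7 10 12 14 15 16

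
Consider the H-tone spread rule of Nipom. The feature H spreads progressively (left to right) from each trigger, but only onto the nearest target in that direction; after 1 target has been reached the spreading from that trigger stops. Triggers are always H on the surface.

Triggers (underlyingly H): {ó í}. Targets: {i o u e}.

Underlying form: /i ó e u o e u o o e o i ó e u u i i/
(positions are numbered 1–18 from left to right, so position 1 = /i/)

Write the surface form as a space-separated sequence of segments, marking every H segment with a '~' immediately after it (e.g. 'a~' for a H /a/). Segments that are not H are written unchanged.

i ó~ e~ u o e u o o e o i ó~ e~ u u i i

From /ó/ at 2 rightward: 3 /e/ → H; bound reached.
From /ó/ at 13 rightward: 14 /e/ → H; bound reached.
Targets with no active source: positions 1 4 5 6 7 8 9 10 11 12 15 16 17 18 stay [-high tone].
H positions on the surface: 2 3 13 14.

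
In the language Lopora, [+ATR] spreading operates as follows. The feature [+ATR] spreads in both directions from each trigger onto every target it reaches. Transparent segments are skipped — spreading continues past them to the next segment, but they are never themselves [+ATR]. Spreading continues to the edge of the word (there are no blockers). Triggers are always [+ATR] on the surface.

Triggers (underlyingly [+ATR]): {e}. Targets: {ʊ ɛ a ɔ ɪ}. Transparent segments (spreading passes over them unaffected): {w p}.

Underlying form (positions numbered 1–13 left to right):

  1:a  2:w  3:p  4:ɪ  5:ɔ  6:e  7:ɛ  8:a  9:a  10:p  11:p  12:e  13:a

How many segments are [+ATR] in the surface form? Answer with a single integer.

9

From /e/ at 6 rightward: 7 /ɛ/ → [+ATR]; 8 /a/ → [+ATR]; 9 /a/ → [+ATR]; 10 /p/ transparent; 11 /p/ transparent; 12 /e/ is itself a trigger — this domain ends here.
From /e/ at 6 leftward: 5 /ɔ/ → [+ATR]; 4 /ɪ/ → [+ATR]; 3 /p/ transparent; 2 /w/ transparent; 1 /a/ → [+ATR]; word edge.
From /e/ at 12 rightward: 13 /a/ → [+ATR]; word edge.
From /e/ at 12 leftward: 11 /p/ transparent; 10 /p/ transparent; 9 /a/ → [+ATR]; 8 /a/ → [+ATR]; 7 /ɛ/ → [+ATR]; 6 /e/ is itself a trigger — this domain ends here.
[+ATR] positions on the surface: 1 4 5 6 7 8 9 12 13.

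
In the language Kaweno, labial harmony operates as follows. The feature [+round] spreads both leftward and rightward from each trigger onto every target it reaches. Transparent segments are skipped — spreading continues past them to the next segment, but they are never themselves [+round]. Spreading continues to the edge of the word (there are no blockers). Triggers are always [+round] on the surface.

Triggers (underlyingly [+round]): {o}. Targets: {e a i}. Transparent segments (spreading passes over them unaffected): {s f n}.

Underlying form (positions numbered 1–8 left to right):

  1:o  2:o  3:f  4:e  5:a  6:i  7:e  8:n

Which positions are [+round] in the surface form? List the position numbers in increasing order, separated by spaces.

From /o/ at 1 rightward: 2 /o/ is itself a trigger — this domain ends here.
From /o/ at 1 leftward: word edge.
From /o/ at 2 rightward: 3 /f/ transparent; 4 /e/ → [+round]; 5 /a/ → [+round]; 6 /i/ → [+round]; 7 /e/ → [+round]; 8 /n/ transparent; word edge.
From /o/ at 2 leftward: 1 /o/ is itself a trigger — this domain ends here.

1 2 4 5 6 7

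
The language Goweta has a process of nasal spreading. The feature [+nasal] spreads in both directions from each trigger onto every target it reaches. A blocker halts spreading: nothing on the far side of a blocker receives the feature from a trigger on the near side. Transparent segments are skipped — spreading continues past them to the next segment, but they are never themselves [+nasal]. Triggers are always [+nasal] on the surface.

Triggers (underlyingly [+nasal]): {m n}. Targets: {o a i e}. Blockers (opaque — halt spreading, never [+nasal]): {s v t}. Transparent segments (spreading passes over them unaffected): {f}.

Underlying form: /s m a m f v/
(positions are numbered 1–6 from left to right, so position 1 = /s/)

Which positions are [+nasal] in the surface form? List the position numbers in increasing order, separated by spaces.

From /m/ at 2 rightward: 3 /a/ → [+nasal]; 4 /m/ is itself a trigger — this domain ends here.
From /m/ at 2 leftward: 1 /s/ blocks.
From /m/ at 4 rightward: 5 /f/ transparent; 6 /v/ blocks.
From /m/ at 4 leftward: 3 /a/ → [+nasal]; 2 /m/ is itself a trigger — this domain ends here.

2 3 4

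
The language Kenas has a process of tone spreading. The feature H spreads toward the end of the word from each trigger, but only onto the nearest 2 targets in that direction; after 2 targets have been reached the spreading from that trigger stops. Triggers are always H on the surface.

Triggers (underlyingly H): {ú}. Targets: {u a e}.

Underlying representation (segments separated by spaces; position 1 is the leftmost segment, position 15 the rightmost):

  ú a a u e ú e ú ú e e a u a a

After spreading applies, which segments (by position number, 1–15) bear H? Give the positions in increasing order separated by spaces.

From /ú/ at 1 rightward: 2 /a/ → H; 3 /a/ → H; bound reached.
From /ú/ at 6 rightward: 7 /e/ → H; 8 /ú/ is itself a trigger — this domain ends here.
From /ú/ at 8 rightward: 9 /ú/ is itself a trigger — this domain ends here.
From /ú/ at 9 rightward: 10 /e/ → H; 11 /e/ → H; bound reached.
Targets with no active source: positions 4 5 12 13 14 15 stay [-high tone].

1 2 3 6 7 8 9 10 11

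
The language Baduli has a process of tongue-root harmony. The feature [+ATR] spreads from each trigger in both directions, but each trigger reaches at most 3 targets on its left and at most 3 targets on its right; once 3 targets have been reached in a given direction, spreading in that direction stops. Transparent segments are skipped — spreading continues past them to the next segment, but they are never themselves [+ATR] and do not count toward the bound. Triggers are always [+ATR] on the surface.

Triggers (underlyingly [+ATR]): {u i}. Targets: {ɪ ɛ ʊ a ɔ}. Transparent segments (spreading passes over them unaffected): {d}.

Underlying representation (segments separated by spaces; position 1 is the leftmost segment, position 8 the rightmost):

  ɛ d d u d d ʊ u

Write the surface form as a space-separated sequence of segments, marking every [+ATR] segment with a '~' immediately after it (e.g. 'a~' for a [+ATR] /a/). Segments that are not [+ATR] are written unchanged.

ɛ~ d d u~ d d ʊ~ u~

From /u/ at 4 rightward: 5 /d/ transparent; 6 /d/ transparent; 7 /ʊ/ → [+ATR]; 8 /u/ is itself a trigger — this domain ends here.
From /u/ at 4 leftward: 3 /d/ transparent; 2 /d/ transparent; 1 /ɛ/ → [+ATR]; word edge.
From /u/ at 8 rightward: word edge.
From /u/ at 8 leftward: 7 /ʊ/ → [+ATR]; 6 /d/ transparent; 5 /d/ transparent; 4 /u/ is itself a trigger — this domain ends here.
[+ATR] positions on the surface: 1 4 7 8.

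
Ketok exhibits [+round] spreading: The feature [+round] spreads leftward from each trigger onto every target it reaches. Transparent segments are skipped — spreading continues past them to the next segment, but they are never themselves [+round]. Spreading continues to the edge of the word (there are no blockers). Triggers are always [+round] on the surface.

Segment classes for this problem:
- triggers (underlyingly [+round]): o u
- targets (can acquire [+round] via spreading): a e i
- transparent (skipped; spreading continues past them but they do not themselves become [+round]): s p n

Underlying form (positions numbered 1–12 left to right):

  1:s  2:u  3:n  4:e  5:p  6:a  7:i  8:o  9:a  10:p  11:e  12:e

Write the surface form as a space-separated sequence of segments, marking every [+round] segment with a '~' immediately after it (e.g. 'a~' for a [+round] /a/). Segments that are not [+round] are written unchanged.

s u~ n e~ p a~ i~ o~ a p e e

From /u/ at 2 leftward: 1 /s/ transparent; word edge.
From /o/ at 8 leftward: 7 /i/ → [+round]; 6 /a/ → [+round]; 5 /p/ transparent; 4 /e/ → [+round]; 3 /n/ transparent; 2 /u/ is itself a trigger — this domain ends here.
Targets with no active source: positions 9 11 12 stay [-round].
[+round] positions on the surface: 2 4 6 7 8.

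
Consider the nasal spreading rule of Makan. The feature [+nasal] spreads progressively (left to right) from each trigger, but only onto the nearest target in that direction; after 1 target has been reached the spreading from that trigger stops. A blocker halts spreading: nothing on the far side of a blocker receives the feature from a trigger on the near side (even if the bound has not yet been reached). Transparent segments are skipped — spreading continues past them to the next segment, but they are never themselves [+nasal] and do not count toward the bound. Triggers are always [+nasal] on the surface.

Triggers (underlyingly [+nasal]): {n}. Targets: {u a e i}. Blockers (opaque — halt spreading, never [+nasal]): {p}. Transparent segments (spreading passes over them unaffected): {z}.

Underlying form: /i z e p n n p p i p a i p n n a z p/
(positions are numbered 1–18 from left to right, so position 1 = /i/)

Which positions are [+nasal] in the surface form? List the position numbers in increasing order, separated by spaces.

5 6 14 15 16

From /n/ at 5 rightward: 6 /n/ is itself a trigger — this domain ends here.
From /n/ at 6 rightward: 7 /p/ blocks.
From /n/ at 14 rightward: 15 /n/ is itself a trigger — this domain ends here.
From /n/ at 15 rightward: 16 /a/ → [+nasal]; bound reached.
Targets with no active source: positions 1 3 9 11 12 stay [-nasal].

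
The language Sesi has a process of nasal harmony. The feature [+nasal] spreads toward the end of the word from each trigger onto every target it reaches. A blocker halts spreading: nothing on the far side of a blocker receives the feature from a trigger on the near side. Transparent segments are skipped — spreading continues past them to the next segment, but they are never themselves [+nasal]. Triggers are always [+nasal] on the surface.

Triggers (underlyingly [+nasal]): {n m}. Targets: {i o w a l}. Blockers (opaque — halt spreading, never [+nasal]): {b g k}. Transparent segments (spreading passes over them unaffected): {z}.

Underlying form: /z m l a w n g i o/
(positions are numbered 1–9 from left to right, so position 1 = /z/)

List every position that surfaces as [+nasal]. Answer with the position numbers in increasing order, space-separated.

From /m/ at 2 rightward: 3 /l/ → [+nasal]; 4 /a/ → [+nasal]; 5 /w/ → [+nasal]; 6 /n/ is itself a trigger — this domain ends here.
From /n/ at 6 rightward: 7 /g/ blocks.
Targets with no active source: positions 8 9 stay [-nasal].

2 3 4 5 6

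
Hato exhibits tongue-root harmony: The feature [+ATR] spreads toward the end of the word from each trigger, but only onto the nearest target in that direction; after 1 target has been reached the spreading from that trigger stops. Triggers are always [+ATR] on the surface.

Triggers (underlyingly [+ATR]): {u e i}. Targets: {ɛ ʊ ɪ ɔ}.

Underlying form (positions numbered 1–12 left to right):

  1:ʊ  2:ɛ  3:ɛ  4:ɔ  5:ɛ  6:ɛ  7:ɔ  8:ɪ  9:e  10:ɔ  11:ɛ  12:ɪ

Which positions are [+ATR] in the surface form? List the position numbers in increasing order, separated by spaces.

From /e/ at 9 rightward: 10 /ɔ/ → [+ATR]; bound reached.
Targets with no active source: positions 1 2 3 4 5 6 7 8 11 12 stay [-ATR].

9 10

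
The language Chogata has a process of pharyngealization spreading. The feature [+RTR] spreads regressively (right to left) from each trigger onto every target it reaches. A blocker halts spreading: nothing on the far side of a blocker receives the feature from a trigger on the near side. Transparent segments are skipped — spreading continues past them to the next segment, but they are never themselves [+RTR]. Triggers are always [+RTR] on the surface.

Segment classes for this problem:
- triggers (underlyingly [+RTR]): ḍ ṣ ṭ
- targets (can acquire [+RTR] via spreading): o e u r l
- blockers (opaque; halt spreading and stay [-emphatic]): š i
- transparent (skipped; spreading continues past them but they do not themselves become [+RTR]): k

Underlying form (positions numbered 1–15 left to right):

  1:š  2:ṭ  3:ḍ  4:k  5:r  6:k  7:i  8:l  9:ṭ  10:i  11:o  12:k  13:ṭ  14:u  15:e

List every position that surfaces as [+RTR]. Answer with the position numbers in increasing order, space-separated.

2 3 8 9 11 13

From /ṭ/ at 2 leftward: 1 /š/ blocks.
From /ḍ/ at 3 leftward: 2 /ṭ/ is itself a trigger — this domain ends here.
From /ṭ/ at 9 leftward: 8 /l/ → [+RTR]; 7 /i/ blocks.
From /ṭ/ at 13 leftward: 12 /k/ transparent; 11 /o/ → [+RTR]; 10 /i/ blocks.
Targets with no active source: positions 5 14 15 stay [-emphatic].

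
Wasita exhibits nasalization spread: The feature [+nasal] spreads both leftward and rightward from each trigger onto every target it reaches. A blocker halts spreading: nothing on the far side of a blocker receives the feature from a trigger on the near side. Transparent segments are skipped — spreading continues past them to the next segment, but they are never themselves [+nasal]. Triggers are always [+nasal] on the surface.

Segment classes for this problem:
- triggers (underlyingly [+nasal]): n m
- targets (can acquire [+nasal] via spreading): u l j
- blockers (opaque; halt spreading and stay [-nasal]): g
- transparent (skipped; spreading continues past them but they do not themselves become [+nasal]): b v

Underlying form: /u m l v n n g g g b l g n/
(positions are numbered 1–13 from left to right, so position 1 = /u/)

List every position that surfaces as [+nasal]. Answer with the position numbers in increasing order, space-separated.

From /m/ at 2 rightward: 3 /l/ → [+nasal]; 4 /v/ transparent; 5 /n/ is itself a trigger — this domain ends here.
From /m/ at 2 leftward: 1 /u/ → [+nasal]; word edge.
From /n/ at 5 rightward: 6 /n/ is itself a trigger — this domain ends here.
From /n/ at 5 leftward: 4 /v/ transparent; 3 /l/ → [+nasal]; 2 /m/ is itself a trigger — this domain ends here.
From /n/ at 6 rightward: 7 /g/ blocks.
From /n/ at 6 leftward: 5 /n/ is itself a trigger — this domain ends here.
From /n/ at 13 rightward: word edge.
From /n/ at 13 leftward: 12 /g/ blocks.
Target with no active source: position 11 stays [-nasal].

1 2 3 5 6 13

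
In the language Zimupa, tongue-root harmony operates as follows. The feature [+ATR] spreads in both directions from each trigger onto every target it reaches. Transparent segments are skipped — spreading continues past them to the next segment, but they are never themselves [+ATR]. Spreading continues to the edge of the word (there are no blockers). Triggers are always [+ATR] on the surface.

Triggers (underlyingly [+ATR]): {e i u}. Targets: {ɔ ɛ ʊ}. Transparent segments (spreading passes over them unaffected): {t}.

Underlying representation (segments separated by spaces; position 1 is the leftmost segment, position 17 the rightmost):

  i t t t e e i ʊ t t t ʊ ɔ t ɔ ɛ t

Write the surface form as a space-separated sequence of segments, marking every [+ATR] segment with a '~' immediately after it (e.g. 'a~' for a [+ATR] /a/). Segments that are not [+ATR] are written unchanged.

From /i/ at 1 rightward: 2 /t/ transparent; 3 /t/ transparent; 4 /t/ transparent; 5 /e/ is itself a trigger — this domain ends here.
From /i/ at 1 leftward: word edge.
From /e/ at 5 rightward: 6 /e/ is itself a trigger — this domain ends here.
From /e/ at 5 leftward: 4 /t/ transparent; 3 /t/ transparent; 2 /t/ transparent; 1 /i/ is itself a trigger — this domain ends here.
From /e/ at 6 rightward: 7 /i/ is itself a trigger — this domain ends here.
From /e/ at 6 leftward: 5 /e/ is itself a trigger — this domain ends here.
From /i/ at 7 rightward: 8 /ʊ/ → [+ATR]; 9 /t/ transparent; 10 /t/ transparent; 11 /t/ transparent; 12 /ʊ/ → [+ATR]; 13 /ɔ/ → [+ATR]; 14 /t/ transparent; 15 /ɔ/ → [+ATR]; 16 /ɛ/ → [+ATR]; 17 /t/ transparent; word edge.
From /i/ at 7 leftward: 6 /e/ is itself a trigger — this domain ends here.
[+ATR] positions on the surface: 1 5 6 7 8 12 13 15 16.

i~ t t t e~ e~ i~ ʊ~ t t t ʊ~ ɔ~ t ɔ~ ɛ~ t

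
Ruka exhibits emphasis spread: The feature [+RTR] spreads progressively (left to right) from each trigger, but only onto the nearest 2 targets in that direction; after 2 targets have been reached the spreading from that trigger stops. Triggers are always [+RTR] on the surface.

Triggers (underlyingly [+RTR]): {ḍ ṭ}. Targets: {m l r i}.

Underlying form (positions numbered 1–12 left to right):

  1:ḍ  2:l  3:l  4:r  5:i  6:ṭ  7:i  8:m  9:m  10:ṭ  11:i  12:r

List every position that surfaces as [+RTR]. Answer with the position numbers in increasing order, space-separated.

From /ḍ/ at 1 rightward: 2 /l/ → [+RTR]; 3 /l/ → [+RTR]; bound reached.
From /ṭ/ at 6 rightward: 7 /i/ → [+RTR]; 8 /m/ → [+RTR]; bound reached.
From /ṭ/ at 10 rightward: 11 /i/ → [+RTR]; 12 /r/ → [+RTR]; bound reached.
Targets with no active source: positions 4 5 9 stay [-emphatic].

1 2 3 6 7 8 10 11 12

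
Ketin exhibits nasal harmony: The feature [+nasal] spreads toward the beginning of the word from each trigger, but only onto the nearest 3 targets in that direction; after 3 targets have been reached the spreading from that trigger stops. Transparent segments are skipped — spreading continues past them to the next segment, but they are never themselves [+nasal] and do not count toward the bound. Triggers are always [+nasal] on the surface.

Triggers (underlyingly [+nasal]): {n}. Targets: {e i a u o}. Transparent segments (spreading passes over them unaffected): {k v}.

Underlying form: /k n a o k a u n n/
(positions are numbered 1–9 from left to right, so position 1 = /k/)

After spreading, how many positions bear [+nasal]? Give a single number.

6

From /n/ at 2 leftward: 1 /k/ transparent; word edge.
From /n/ at 8 leftward: 7 /u/ → [+nasal]; 6 /a/ → [+nasal]; 5 /k/ transparent; 4 /o/ → [+nasal]; bound reached.
From /n/ at 9 leftward: 8 /n/ is itself a trigger — this domain ends here.
Target with no active source: position 3 stays [-nasal].
[+nasal] positions on the surface: 2 4 6 7 8 9.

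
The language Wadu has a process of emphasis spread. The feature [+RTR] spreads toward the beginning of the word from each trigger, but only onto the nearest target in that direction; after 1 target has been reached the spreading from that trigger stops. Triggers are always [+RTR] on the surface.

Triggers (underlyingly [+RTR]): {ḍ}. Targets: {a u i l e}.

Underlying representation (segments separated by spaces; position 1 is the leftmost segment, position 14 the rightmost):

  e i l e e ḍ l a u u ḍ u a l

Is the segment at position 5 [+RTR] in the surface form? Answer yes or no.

From /ḍ/ at 6 leftward: 5 /e/ → [+RTR]; bound reached.
From /ḍ/ at 11 leftward: 10 /u/ → [+RTR]; bound reached.
Targets with no active source: positions 1 2 3 4 7 8 9 12 13 14 stay [-emphatic].
[+RTR] positions on the surface: 5 6 10 11.

yes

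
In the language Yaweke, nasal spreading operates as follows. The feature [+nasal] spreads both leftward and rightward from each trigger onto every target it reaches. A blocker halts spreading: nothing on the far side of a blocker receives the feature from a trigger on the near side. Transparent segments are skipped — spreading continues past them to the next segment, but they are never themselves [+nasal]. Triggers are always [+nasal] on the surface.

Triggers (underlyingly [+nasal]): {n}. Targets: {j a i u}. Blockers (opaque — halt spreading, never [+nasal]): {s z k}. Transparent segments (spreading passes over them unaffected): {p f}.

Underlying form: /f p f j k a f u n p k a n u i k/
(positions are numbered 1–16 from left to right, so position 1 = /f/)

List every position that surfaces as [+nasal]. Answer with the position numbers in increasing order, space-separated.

From /n/ at 9 rightward: 10 /p/ transparent; 11 /k/ blocks.
From /n/ at 9 leftward: 8 /u/ → [+nasal]; 7 /f/ transparent; 6 /a/ → [+nasal]; 5 /k/ blocks.
From /n/ at 13 rightward: 14 /u/ → [+nasal]; 15 /i/ → [+nasal]; 16 /k/ blocks.
From /n/ at 13 leftward: 12 /a/ → [+nasal]; 11 /k/ blocks.
Target with no active source: position 4 stays [-nasal].

6 8 9 12 13 14 15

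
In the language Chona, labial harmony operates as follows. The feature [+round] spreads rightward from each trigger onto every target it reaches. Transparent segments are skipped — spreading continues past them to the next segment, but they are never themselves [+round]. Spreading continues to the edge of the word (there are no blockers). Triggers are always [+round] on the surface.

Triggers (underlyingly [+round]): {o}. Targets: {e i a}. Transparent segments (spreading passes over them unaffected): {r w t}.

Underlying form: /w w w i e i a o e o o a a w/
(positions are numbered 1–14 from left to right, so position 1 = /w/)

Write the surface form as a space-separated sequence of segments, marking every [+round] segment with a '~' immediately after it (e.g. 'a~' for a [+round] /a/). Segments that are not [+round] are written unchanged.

From /o/ at 8 rightward: 9 /e/ → [+round]; 10 /o/ is itself a trigger — this domain ends here.
From /o/ at 10 rightward: 11 /o/ is itself a trigger — this domain ends here.
From /o/ at 11 rightward: 12 /a/ → [+round]; 13 /a/ → [+round]; 14 /w/ transparent; word edge.
Targets with no active source: positions 4 5 6 7 stay [-round].
[+round] positions on the surface: 8 9 10 11 12 13.

w w w i e i a o~ e~ o~ o~ a~ a~ w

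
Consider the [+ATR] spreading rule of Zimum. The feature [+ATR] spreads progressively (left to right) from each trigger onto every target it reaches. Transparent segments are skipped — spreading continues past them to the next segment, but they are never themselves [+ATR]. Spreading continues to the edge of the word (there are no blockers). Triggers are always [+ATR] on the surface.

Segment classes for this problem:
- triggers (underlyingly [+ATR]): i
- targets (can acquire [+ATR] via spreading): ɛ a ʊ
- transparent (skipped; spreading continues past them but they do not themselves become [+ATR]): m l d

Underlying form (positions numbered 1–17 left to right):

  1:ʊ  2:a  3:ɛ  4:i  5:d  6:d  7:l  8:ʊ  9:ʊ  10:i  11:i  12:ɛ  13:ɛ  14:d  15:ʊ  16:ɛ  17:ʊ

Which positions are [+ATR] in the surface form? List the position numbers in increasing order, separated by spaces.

4 8 9 10 11 12 13 15 16 17

From /i/ at 4 rightward: 5 /d/ transparent; 6 /d/ transparent; 7 /l/ transparent; 8 /ʊ/ → [+ATR]; 9 /ʊ/ → [+ATR]; 10 /i/ is itself a trigger — this domain ends here.
From /i/ at 10 rightward: 11 /i/ is itself a trigger — this domain ends here.
From /i/ at 11 rightward: 12 /ɛ/ → [+ATR]; 13 /ɛ/ → [+ATR]; 14 /d/ transparent; 15 /ʊ/ → [+ATR]; 16 /ɛ/ → [+ATR]; 17 /ʊ/ → [+ATR]; word edge.
Targets with no active source: positions 1 2 3 stay [-ATR].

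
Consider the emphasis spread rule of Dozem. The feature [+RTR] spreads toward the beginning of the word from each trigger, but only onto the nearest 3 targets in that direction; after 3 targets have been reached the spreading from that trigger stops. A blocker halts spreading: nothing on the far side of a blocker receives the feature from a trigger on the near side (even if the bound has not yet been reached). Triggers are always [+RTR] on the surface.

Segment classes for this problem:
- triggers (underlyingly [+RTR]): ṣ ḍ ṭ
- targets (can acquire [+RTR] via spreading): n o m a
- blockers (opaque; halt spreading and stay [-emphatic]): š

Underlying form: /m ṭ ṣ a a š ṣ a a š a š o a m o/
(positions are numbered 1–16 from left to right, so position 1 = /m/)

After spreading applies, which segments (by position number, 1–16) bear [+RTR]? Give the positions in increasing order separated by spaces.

1 2 3 7

From /ṭ/ at 2 leftward: 1 /m/ → [+RTR]; word edge.
From /ṣ/ at 3 leftward: 2 /ṭ/ is itself a trigger — this domain ends here.
From /ṣ/ at 7 leftward: 6 /š/ blocks.
Targets with no active source: positions 4 5 8 9 11 13 14 15 16 stay [-emphatic].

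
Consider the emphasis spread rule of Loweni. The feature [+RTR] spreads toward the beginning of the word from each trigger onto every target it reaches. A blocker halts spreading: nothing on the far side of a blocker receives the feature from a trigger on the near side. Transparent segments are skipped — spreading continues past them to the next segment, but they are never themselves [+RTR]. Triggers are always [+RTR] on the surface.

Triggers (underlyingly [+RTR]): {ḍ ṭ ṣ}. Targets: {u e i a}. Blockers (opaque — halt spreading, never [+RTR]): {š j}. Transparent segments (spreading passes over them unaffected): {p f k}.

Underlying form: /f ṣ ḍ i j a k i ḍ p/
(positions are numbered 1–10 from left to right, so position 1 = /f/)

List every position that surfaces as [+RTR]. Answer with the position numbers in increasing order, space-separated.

2 3 6 8 9

From /ṣ/ at 2 leftward: 1 /f/ transparent; word edge.
From /ḍ/ at 3 leftward: 2 /ṣ/ is itself a trigger — this domain ends here.
From /ḍ/ at 9 leftward: 8 /i/ → [+RTR]; 7 /k/ transparent; 6 /a/ → [+RTR]; 5 /j/ blocks.
Target with no active source: position 4 stays [-emphatic].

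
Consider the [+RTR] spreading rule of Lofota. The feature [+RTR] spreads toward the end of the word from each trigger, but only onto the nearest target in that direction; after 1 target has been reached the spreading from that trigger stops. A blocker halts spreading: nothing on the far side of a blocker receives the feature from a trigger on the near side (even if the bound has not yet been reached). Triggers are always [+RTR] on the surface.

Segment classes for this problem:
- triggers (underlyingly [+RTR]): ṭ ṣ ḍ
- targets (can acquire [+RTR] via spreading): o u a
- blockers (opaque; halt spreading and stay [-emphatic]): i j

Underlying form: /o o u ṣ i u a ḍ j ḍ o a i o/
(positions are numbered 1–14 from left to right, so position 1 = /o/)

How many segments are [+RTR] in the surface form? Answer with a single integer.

From /ṣ/ at 4 rightward: 5 /i/ blocks.
From /ḍ/ at 8 rightward: 9 /j/ blocks.
From /ḍ/ at 10 rightward: 11 /o/ → [+RTR]; bound reached.
Targets with no active source: positions 1 2 3 6 7 12 14 stay [-emphatic].
[+RTR] positions on the surface: 4 8 10 11.

4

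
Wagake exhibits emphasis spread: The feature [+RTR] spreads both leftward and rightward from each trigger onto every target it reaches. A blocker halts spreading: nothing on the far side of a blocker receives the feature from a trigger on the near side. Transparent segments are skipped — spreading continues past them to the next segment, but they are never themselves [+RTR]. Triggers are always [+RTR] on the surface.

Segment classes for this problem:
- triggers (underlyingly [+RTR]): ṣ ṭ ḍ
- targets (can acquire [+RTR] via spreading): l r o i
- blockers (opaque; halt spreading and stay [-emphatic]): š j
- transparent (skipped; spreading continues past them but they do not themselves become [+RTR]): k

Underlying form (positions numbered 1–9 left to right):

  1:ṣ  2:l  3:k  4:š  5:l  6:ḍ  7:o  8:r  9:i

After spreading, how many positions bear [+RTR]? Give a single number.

From /ṣ/ at 1 rightward: 2 /l/ → [+RTR]; 3 /k/ transparent; 4 /š/ blocks.
From /ṣ/ at 1 leftward: word edge.
From /ḍ/ at 6 rightward: 7 /o/ → [+RTR]; 8 /r/ → [+RTR]; 9 /i/ → [+RTR]; word edge.
From /ḍ/ at 6 leftward: 5 /l/ → [+RTR]; 4 /š/ blocks.
[+RTR] positions on the surface: 1 2 5 6 7 8 9.

7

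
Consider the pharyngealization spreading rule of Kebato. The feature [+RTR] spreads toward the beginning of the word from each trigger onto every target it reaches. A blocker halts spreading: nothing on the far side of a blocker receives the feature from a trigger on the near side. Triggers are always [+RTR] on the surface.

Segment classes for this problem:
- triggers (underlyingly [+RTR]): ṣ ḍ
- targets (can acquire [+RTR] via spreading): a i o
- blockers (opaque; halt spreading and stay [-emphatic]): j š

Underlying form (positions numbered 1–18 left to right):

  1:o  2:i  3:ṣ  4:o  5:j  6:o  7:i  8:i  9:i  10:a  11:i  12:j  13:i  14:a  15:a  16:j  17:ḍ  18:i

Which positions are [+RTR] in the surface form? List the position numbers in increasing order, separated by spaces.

1 2 3 17

From /ṣ/ at 3 leftward: 2 /i/ → [+RTR]; 1 /o/ → [+RTR]; word edge.
From /ḍ/ at 17 leftward: 16 /j/ blocks.
Targets with no active source: positions 4 6 7 8 9 10 11 13 14 15 18 stay [-emphatic].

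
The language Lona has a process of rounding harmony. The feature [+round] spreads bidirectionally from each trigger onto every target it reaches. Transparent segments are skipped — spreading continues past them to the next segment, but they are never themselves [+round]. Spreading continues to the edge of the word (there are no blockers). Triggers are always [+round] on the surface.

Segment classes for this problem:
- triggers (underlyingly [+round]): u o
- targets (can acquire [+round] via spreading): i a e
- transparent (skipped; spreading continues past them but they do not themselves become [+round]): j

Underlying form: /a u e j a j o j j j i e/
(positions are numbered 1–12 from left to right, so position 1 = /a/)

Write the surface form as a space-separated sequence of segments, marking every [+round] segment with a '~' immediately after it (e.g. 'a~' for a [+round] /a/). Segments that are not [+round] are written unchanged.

From /u/ at 2 rightward: 3 /e/ → [+round]; 4 /j/ transparent; 5 /a/ → [+round]; 6 /j/ transparent; 7 /o/ is itself a trigger — this domain ends here.
From /u/ at 2 leftward: 1 /a/ → [+round]; word edge.
From /o/ at 7 rightward: 8 /j/ transparent; 9 /j/ transparent; 10 /j/ transparent; 11 /i/ → [+round]; 12 /e/ → [+round]; word edge.
From /o/ at 7 leftward: 6 /j/ transparent; 5 /a/ → [+round]; 4 /j/ transparent; 3 /e/ → [+round]; 2 /u/ is itself a trigger — this domain ends here.
[+round] positions on the surface: 1 2 3 5 7 11 12.

a~ u~ e~ j a~ j o~ j j j i~ e~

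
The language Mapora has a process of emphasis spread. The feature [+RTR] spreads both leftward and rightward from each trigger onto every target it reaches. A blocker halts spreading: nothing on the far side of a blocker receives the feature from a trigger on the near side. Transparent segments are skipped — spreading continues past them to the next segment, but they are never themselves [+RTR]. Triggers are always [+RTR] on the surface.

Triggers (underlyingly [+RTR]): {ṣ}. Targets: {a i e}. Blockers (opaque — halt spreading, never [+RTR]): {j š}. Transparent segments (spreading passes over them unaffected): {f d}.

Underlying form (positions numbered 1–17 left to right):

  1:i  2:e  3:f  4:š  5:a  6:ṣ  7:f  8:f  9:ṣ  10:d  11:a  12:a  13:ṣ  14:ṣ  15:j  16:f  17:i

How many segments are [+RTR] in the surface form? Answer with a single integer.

From /ṣ/ at 6 rightward: 7 /f/ transparent; 8 /f/ transparent; 9 /ṣ/ is itself a trigger — this domain ends here.
From /ṣ/ at 6 leftward: 5 /a/ → [+RTR]; 4 /š/ blocks.
From /ṣ/ at 9 rightward: 10 /d/ transparent; 11 /a/ → [+RTR]; 12 /a/ → [+RTR]; 13 /ṣ/ is itself a trigger — this domain ends here.
From /ṣ/ at 9 leftward: 8 /f/ transparent; 7 /f/ transparent; 6 /ṣ/ is itself a trigger — this domain ends here.
From /ṣ/ at 13 rightward: 14 /ṣ/ is itself a trigger — this domain ends here.
From /ṣ/ at 13 leftward: 12 /a/ → [+RTR]; 11 /a/ → [+RTR]; 10 /d/ transparent; 9 /ṣ/ is itself a trigger — this domain ends here.
From /ṣ/ at 14 rightward: 15 /j/ blocks.
From /ṣ/ at 14 leftward: 13 /ṣ/ is itself a trigger — this domain ends here.
Targets with no active source: positions 1 2 17 stay [-emphatic].
[+RTR] positions on the surface: 5 6 9 11 12 13 14.

7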